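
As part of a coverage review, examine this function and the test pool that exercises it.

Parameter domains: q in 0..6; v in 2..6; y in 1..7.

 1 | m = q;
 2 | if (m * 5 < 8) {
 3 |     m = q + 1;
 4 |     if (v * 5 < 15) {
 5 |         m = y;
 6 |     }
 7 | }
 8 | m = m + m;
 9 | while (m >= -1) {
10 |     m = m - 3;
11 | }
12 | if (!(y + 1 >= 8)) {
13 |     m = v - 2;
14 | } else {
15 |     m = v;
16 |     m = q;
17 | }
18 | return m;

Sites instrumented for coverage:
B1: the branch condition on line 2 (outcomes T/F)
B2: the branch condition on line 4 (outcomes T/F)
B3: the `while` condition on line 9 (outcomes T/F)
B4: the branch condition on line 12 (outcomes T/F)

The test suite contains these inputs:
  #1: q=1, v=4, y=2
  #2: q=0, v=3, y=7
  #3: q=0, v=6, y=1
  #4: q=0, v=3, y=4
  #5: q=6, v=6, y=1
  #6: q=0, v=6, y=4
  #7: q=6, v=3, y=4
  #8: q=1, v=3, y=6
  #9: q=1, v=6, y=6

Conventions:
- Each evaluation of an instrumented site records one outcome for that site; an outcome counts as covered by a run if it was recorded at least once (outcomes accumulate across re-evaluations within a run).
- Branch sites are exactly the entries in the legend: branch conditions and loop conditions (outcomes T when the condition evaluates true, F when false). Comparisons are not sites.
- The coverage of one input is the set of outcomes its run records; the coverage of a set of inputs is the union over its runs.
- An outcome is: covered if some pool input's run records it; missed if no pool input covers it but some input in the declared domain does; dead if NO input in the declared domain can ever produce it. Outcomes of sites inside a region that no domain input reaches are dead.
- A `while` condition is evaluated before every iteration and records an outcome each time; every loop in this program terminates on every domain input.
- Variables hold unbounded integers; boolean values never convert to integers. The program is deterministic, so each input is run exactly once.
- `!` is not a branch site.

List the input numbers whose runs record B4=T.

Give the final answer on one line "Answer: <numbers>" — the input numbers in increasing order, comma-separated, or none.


input #1 (q=1, v=4, y=2): hits B4=T
input #2 (q=0, v=3, y=7): never hits B4=T
input #3 (q=0, v=6, y=1): hits B4=T
input #4 (q=0, v=3, y=4): hits B4=T
input #5 (q=6, v=6, y=1): hits B4=T
input #6 (q=0, v=6, y=4): hits B4=T
input #7 (q=6, v=3, y=4): hits B4=T
input #8 (q=1, v=3, y=6): hits B4=T
input #9 (q=1, v=6, y=6): hits B4=T
Answer: 1, 3, 4, 5, 6, 7, 8, 9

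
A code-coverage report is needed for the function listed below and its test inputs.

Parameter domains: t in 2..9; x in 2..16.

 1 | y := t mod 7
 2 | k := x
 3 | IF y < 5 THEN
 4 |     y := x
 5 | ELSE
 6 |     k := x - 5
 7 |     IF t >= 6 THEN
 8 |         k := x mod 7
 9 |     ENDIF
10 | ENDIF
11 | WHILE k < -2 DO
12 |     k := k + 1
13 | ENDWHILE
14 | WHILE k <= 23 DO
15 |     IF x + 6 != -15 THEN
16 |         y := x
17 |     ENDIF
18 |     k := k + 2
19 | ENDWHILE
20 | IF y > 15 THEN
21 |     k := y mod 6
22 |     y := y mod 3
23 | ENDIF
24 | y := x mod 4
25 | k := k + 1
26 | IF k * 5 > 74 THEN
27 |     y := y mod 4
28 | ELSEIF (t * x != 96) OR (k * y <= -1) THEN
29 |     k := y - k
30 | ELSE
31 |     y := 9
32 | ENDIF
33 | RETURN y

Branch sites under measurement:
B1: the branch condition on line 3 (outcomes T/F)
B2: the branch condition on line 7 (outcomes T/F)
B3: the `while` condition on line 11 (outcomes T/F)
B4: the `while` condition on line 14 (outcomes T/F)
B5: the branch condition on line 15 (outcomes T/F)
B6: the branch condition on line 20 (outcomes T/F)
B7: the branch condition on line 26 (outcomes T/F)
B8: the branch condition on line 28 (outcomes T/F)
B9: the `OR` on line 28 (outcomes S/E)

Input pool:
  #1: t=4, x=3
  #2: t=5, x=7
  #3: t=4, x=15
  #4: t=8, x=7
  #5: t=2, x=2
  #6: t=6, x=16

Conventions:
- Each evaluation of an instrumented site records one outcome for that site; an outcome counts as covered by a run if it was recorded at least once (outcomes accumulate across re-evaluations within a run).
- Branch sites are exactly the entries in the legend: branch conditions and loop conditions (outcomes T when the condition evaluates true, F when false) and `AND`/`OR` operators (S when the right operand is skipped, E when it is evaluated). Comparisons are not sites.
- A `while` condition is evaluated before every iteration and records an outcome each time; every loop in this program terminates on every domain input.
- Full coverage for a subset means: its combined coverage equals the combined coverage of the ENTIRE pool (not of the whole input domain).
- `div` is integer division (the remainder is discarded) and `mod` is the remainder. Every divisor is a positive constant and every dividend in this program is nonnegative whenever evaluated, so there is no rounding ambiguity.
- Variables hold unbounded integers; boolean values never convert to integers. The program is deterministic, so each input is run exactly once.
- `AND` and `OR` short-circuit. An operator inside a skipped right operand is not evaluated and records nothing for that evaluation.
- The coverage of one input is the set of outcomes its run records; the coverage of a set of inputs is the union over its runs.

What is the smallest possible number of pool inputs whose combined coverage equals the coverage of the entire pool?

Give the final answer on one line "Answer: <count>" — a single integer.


input #1 (t=4, x=3): events B1->T, B3->F, B4->T, B5->T, B4->T, B5->T, B4->T, B5->T, B4->T, B5->T, B4->T, B5->T, B4->T, B5->T, ...; covers B1=T, B3=F, B4=T, B4=F, B5=T, B6=F, B7=T
input #2 (t=5, x=7): events B1->F, B2->F, B3->F, B4->T, B5->T, B4->T, B5->T, B4->T, B5->T, B4->T, B5->T, B4->T, B5->T, B4->T, ...; covers B1=F, B2=F, B3=F, B4=T, B4=F, B5=T, B6=F, B7=T
input #3 (t=4, x=15): events B1->T, B3->F, B4->T, B5->T, B4->T, B5->T, B4->T, B5->T, B4->T, B5->T, B4->T, B5->T, B4->F, B6->F, ...; covers B1=T, B3=F, B4=T, B4=F, B5=T, B6=F, B7=T
input #4 (t=8, x=7): events B1->T, B3->F, B4->T, B5->T, B4->T, B5->T, B4->T, B5->T, B4->T, B5->T, B4->T, B5->T, B4->T, B5->T, ...; covers B1=T, B3=F, B4=T, B4=F, B5=T, B6=F, B7=T
input #5 (t=2, x=2): events B1->T, B3->F, B4->T, B5->T, B4->T, B5->T, B4->T, B5->T, B4->T, B5->T, B4->T, B5->T, B4->T, B5->T, ...; covers B1=T, B3=F, B4=T, B4=F, B5=T, B6=F, B7=T
input #6 (t=6, x=16): events B1->F, B2->T, B3->F, B4->T, B5->T, B4->T, B5->T, B4->T, B5->T, B4->T, B5->T, B4->T, B5->T, B4->T, ...; covers B1=F, B2=T, B3=F, B4=T, B4=F, B5=T, B6=T, B7=F, B8=F, B9=E
union over all inputs: B1=T, B1=F, B2=T, B2=F, B3=F, B4=T, B4=F, B5=T, B6=T, B6=F, B7=T, B7=F, B8=F, B9=E (14 outcomes)
checked all size-1 subsets: none covers 14 outcomes (max 10/14)
checked all size-2 subsets: none covers 14 outcomes (max 13/14)
at size 3, {1, 2, 6} reaches all 14 outcomes; every lexicographically earlier size-3 subset fails
Answer: 3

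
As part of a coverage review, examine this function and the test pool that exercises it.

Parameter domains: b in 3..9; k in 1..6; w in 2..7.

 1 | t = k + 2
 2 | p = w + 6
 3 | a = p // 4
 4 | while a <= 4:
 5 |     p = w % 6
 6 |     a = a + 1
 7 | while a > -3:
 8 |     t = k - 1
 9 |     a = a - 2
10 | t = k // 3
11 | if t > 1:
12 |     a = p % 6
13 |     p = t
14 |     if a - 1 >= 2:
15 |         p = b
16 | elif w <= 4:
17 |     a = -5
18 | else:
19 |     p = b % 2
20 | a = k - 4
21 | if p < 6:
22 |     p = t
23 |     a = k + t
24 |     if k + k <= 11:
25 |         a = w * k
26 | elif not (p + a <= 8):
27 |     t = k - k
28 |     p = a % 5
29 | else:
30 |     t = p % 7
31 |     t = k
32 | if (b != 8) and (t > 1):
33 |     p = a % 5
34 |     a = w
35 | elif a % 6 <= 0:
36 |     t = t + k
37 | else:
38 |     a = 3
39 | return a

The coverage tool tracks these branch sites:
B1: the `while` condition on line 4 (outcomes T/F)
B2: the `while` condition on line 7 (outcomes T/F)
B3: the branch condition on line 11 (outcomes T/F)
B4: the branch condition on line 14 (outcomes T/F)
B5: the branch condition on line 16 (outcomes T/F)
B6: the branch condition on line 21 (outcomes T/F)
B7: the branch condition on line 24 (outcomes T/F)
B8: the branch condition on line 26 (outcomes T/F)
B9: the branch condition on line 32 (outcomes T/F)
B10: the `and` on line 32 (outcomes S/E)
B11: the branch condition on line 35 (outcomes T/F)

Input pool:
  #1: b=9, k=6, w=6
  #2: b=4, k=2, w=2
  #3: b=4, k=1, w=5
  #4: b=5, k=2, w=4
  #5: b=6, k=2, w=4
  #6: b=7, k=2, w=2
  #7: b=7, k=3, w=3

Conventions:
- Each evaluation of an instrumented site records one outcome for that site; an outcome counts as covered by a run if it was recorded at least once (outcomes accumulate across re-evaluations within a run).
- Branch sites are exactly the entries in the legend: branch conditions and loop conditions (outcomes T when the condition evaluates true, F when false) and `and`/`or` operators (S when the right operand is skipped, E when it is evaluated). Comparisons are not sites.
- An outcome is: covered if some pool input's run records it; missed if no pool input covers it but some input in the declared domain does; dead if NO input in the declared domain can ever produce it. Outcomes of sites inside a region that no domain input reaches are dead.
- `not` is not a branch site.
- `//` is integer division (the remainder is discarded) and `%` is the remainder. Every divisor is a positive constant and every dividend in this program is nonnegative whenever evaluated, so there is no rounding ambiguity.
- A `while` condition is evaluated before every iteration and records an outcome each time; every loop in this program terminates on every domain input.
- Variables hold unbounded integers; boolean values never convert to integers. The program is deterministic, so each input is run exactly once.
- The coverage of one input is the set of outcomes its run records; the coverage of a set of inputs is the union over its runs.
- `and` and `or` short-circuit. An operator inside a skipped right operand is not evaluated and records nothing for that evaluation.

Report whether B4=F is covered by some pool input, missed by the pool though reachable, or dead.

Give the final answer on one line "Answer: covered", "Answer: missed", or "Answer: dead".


B4=F is recorded by pool input(s) 1 -> covered
Answer: covered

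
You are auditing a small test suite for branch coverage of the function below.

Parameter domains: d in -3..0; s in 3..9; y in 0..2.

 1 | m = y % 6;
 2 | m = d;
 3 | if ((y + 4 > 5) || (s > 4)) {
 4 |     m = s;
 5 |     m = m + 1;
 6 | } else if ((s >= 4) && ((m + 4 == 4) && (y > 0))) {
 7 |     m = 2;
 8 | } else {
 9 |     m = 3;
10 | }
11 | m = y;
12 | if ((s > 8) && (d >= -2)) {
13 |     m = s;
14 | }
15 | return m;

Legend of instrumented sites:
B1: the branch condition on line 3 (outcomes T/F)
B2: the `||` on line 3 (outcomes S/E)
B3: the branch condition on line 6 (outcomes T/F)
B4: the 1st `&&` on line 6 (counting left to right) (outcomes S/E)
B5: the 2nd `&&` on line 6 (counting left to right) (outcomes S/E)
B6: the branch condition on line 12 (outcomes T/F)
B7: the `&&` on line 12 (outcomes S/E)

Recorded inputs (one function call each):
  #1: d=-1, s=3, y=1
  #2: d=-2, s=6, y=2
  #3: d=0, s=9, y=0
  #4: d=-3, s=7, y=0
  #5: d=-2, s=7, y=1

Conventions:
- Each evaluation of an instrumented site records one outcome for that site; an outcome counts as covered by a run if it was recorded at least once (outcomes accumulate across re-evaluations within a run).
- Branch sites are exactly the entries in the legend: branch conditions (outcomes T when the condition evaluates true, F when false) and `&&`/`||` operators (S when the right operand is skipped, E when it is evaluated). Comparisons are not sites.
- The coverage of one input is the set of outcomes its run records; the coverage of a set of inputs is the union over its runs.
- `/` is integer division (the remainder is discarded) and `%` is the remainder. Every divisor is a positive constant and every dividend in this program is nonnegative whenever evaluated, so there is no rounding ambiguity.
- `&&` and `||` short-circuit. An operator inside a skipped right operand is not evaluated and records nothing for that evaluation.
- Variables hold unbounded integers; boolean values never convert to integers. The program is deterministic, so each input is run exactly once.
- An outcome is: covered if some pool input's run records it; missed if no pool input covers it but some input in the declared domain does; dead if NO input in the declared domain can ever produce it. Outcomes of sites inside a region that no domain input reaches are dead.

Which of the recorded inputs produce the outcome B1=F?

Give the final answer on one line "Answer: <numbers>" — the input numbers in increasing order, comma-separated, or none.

input #1 (d=-1, s=3, y=1): covers B1=F
input #2 (d=-2, s=6, y=2): misses B1=F
input #3 (d=0, s=9, y=0): misses B1=F
input #4 (d=-3, s=7, y=0): misses B1=F
input #5 (d=-2, s=7, y=1): misses B1=F

Answer: 1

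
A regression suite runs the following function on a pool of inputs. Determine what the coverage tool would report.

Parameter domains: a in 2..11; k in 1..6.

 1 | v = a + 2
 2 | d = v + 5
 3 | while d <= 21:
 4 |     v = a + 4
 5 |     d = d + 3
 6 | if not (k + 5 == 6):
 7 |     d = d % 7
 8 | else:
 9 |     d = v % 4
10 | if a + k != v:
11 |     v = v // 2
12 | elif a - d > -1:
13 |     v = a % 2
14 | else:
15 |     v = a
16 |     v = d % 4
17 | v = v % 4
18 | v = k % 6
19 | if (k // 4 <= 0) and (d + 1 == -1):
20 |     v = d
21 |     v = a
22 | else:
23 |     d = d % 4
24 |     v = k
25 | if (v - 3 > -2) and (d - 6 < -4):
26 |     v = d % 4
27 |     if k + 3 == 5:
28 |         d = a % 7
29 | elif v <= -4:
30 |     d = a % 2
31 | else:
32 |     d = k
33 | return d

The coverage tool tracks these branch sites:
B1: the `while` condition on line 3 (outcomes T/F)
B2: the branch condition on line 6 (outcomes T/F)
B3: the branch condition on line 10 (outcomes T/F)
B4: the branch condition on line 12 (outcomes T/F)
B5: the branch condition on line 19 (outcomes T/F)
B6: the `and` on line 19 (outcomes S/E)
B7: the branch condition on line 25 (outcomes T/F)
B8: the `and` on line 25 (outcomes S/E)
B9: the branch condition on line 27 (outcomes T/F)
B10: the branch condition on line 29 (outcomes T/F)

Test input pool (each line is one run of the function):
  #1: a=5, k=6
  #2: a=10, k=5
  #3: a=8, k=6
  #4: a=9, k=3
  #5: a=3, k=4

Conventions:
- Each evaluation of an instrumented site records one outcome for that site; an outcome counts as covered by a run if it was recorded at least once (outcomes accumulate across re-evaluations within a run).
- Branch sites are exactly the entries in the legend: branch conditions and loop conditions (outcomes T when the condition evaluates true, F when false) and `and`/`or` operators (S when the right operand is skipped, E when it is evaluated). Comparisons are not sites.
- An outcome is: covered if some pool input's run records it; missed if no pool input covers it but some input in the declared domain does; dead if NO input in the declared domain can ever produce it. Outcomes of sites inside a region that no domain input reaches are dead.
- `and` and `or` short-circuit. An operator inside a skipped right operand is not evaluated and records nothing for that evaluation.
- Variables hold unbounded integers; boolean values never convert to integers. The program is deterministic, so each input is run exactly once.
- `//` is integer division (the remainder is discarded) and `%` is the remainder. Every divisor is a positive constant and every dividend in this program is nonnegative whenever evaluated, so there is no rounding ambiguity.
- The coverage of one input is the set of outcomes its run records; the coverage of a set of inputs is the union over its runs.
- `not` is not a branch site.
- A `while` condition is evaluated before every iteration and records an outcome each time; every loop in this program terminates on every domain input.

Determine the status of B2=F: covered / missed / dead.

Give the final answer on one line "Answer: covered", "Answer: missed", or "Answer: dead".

no pool input records B2=F
but domain input (a=2, k=1) does record it -> reachable, so missed

Answer: missed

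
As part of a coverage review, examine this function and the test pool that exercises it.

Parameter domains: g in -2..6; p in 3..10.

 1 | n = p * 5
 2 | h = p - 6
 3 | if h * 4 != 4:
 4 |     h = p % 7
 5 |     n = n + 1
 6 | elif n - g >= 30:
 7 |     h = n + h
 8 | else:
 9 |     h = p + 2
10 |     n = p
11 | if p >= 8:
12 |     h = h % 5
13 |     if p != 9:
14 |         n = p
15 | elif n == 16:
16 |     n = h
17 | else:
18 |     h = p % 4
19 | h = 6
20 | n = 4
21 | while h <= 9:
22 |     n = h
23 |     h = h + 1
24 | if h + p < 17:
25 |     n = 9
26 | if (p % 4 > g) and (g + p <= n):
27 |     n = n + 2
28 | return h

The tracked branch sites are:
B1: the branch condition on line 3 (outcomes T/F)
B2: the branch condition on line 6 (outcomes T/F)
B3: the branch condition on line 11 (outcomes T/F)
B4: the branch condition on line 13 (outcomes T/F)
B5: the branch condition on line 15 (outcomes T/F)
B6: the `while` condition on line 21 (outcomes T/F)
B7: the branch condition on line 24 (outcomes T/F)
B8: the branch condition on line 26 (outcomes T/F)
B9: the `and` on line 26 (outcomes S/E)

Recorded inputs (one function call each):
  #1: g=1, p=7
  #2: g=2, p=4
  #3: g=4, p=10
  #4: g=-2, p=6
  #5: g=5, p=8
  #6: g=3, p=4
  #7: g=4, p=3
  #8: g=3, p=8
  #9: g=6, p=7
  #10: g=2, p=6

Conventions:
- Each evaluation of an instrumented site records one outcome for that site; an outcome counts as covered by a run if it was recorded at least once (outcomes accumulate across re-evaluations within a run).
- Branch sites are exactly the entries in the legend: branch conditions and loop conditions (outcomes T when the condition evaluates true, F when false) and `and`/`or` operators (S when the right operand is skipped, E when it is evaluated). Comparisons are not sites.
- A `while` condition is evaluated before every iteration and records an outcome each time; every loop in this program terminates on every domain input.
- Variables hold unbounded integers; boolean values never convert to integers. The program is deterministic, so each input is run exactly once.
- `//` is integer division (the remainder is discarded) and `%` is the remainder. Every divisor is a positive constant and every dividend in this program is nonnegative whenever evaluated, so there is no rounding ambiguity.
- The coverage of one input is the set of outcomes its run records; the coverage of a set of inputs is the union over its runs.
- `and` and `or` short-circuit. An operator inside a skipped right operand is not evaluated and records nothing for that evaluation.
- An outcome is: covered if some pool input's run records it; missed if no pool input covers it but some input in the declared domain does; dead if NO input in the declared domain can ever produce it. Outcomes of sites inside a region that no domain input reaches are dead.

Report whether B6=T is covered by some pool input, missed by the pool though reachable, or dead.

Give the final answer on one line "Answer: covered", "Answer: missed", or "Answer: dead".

B6=T is recorded by pool input(s) 1, 2, 3, 4, 5, 6, 7, 8, 9, 10 -> covered

Answer: covered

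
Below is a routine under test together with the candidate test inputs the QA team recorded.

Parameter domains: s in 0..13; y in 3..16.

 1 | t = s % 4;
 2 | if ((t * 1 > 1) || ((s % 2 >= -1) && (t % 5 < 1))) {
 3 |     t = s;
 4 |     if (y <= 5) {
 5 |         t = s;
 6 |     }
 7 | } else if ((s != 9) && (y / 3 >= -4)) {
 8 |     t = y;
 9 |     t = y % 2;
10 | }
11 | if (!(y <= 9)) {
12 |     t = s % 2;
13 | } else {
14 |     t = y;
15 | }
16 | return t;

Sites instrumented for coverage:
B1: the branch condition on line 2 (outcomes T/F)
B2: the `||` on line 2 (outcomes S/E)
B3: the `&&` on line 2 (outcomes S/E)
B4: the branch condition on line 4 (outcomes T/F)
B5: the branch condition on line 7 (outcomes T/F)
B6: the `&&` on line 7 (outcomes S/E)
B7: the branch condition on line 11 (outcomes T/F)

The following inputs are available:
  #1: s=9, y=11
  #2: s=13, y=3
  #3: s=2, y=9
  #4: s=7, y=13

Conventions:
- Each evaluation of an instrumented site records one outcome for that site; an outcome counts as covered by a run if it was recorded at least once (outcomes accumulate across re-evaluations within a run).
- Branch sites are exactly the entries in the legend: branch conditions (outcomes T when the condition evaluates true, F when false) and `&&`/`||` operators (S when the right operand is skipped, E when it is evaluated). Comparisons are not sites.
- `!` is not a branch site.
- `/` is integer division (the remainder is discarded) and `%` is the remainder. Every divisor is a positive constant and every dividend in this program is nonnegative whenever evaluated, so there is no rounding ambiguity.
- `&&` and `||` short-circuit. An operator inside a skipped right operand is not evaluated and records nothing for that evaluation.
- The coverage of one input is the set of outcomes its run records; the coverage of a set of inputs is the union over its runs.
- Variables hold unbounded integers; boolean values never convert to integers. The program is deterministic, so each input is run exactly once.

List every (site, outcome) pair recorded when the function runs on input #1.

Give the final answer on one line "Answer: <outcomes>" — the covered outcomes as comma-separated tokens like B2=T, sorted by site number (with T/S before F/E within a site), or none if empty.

Running input #1 (s=9, y=11), event by event:
  B2->E, B3->E, B1->F, B6->S, B5->F, B7->T
as a set, this run covers: B1=F, B2=E, B3=E, B5=F, B6=S, B7=T

Answer: B1=F, B2=E, B3=E, B5=F, B6=S, B7=T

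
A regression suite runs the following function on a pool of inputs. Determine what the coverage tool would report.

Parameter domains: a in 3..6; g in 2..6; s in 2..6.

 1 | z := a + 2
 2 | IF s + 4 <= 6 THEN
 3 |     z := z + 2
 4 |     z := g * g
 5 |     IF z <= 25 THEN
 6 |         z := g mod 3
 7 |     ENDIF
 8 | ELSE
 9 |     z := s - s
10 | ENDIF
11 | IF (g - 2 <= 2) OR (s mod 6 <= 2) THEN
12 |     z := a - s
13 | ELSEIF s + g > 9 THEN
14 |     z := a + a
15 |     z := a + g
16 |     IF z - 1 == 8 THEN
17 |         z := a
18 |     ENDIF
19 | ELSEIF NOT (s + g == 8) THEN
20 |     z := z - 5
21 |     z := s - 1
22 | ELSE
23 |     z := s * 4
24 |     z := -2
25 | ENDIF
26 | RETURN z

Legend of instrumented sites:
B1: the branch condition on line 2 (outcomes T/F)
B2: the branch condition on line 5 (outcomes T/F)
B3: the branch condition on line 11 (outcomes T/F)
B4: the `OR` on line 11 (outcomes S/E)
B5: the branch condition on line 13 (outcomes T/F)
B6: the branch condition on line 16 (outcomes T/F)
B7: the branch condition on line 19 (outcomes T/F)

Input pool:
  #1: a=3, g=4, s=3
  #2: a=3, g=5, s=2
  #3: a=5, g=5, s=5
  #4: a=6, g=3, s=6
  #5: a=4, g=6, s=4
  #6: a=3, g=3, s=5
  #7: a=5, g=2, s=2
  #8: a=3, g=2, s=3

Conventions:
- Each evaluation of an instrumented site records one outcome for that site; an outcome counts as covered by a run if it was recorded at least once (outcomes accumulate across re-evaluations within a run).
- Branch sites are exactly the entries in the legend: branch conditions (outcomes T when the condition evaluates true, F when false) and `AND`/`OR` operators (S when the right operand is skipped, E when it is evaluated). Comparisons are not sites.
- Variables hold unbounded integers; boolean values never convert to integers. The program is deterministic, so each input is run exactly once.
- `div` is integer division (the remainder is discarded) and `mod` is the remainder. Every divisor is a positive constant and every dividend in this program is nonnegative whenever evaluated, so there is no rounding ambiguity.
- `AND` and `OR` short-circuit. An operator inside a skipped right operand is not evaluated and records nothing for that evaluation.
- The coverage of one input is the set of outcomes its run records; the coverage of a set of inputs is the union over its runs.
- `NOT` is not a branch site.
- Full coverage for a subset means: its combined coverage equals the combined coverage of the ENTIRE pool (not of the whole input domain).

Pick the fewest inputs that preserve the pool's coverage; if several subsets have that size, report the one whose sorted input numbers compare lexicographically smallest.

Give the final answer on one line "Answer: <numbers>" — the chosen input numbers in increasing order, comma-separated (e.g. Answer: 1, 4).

run #1 (a=3, g=4, s=3) runs B1->F, B4->S, B3->T; records B1=F, B3=T, B4=S
run #2 (a=3, g=5, s=2) runs B1->T, B2->T, B4->E, B3->T; records B1=T, B2=T, B3=T, B4=E
run #3 (a=5, g=5, s=5) runs B1->F, B4->E, B3->F, B5->T, B6->F; records B1=F, B3=F, B4=E, B5=T, B6=F
run #4 (a=6, g=3, s=6) runs B1->F, B4->S, B3->T; records B1=F, B3=T, B4=S
run #5 (a=4, g=6, s=4) runs B1->F, B4->E, B3->F, B5->T, B6->F; records B1=F, B3=F, B4=E, B5=T, B6=F
run #6 (a=3, g=3, s=5) runs B1->F, B4->S, B3->T; records B1=F, B3=T, B4=S
run #7 (a=5, g=2, s=2) runs B1->T, B2->T, B4->S, B3->T; records B1=T, B2=T, B3=T, B4=S
run #8 (a=3, g=2, s=3) runs B1->F, B4->S, B3->T; records B1=F, B3=T, B4=S
pool-wide coverage (9 outcomes): B1=T, B1=F, B2=T, B3=T, B3=F, B4=S, B4=E, B5=T, B6=F
checked all size-1 subsets: none covers 9 outcomes (max 5/9)
size 2: inputs {3, 7} cover all 9 outcomes, and no lexicographically smaller subset of this size does

Answer: 3, 7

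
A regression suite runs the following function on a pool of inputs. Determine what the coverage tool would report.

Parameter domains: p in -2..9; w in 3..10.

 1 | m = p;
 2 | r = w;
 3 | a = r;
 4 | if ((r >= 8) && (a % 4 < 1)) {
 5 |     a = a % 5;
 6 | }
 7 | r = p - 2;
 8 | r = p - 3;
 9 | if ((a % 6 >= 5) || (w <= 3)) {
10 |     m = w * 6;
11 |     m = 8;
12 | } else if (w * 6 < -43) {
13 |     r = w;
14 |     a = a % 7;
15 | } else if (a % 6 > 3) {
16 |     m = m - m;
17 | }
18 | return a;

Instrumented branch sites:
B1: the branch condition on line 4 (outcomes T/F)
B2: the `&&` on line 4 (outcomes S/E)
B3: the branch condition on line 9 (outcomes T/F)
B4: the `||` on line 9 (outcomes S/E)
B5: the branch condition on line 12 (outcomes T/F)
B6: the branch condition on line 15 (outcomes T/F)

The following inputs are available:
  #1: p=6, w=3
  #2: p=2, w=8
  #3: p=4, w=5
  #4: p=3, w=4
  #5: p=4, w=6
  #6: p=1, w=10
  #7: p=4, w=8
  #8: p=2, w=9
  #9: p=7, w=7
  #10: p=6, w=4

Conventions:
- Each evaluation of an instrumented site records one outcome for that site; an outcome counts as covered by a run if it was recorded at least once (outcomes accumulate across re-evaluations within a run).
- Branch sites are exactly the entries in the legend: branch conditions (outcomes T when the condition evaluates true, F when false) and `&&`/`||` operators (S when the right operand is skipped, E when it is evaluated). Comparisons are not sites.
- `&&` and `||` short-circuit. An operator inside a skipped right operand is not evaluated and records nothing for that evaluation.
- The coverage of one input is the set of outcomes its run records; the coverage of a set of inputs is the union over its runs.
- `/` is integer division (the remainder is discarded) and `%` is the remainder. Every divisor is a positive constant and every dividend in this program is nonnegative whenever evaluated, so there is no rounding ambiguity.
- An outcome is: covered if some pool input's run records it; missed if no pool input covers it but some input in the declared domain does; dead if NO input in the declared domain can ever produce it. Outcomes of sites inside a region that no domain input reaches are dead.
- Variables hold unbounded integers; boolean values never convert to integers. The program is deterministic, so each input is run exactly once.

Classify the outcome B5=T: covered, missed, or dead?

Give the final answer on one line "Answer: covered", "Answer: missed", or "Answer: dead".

no pool input records B5=T
checking all 96 inputs in the declared domain: B5=T is never recorded -> dead

Answer: dead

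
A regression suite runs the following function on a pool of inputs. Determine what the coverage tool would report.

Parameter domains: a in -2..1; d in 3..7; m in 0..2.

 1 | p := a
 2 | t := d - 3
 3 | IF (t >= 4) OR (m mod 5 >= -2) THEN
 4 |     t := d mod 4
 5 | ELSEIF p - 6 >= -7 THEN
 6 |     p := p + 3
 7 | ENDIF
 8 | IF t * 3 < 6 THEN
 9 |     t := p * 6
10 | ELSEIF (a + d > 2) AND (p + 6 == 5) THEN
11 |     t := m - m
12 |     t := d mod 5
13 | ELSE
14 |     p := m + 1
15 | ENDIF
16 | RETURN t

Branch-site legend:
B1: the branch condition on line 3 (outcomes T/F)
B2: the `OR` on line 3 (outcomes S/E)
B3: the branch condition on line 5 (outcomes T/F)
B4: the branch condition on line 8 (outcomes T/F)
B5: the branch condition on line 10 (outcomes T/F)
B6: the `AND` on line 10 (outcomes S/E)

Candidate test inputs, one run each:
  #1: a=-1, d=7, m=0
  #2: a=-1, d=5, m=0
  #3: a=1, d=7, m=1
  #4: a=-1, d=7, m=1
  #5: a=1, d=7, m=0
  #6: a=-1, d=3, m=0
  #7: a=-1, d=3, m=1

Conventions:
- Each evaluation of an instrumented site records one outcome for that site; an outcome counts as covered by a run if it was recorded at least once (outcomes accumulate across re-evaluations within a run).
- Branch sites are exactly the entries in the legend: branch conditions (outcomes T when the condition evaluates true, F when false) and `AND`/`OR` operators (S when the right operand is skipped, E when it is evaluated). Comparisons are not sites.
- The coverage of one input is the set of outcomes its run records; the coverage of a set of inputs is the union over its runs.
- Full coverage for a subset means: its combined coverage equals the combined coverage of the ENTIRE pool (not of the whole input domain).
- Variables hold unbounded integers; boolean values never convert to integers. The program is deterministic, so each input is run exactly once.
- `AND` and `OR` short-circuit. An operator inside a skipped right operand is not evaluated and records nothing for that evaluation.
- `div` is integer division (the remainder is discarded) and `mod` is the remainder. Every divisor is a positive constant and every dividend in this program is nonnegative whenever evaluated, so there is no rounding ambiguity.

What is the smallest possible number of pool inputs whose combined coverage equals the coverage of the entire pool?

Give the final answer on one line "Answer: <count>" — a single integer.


test 1 (a=-1, d=7, m=0) fires B2->S, B1->T, B4->F, B6->E, B5->T; hits B1=T, B2=S, B4=F, B5=T, B6=E
test 2 (a=-1, d=5, m=0) fires B2->E, B1->T, B4->T; hits B1=T, B2=E, B4=T
test 3 (a=1, d=7, m=1) fires B2->S, B1->T, B4->F, B6->E, B5->F; hits B1=T, B2=S, B4=F, B5=F, B6=E
test 4 (a=-1, d=7, m=1) fires B2->S, B1->T, B4->F, B6->E, B5->T; hits B1=T, B2=S, B4=F, B5=T, B6=E
test 5 (a=1, d=7, m=0) fires B2->S, B1->T, B4->F, B6->E, B5->F; hits B1=T, B2=S, B4=F, B5=F, B6=E
test 6 (a=-1, d=3, m=0) fires B2->E, B1->T, B4->F, B6->S, B5->F; hits B1=T, B2=E, B4=F, B5=F, B6=S
test 7 (a=-1, d=3, m=1) fires B2->E, B1->T, B4->F, B6->S, B5->F; hits B1=T, B2=E, B4=F, B5=F, B6=S
pool-wide coverage (9 outcomes): B1=T, B2=S, B2=E, B4=T, B4=F, B5=T, B5=F, B6=S, B6=E
every size-1 subset falls short of the 9 outcomes (best: 5/9)
every size-2 subset falls short of the 9 outcomes (best: 8/9)
size 3: inputs {1, 2, 6} cover all 9 outcomes, and no lexicographically smaller subset of this size does
Answer: 3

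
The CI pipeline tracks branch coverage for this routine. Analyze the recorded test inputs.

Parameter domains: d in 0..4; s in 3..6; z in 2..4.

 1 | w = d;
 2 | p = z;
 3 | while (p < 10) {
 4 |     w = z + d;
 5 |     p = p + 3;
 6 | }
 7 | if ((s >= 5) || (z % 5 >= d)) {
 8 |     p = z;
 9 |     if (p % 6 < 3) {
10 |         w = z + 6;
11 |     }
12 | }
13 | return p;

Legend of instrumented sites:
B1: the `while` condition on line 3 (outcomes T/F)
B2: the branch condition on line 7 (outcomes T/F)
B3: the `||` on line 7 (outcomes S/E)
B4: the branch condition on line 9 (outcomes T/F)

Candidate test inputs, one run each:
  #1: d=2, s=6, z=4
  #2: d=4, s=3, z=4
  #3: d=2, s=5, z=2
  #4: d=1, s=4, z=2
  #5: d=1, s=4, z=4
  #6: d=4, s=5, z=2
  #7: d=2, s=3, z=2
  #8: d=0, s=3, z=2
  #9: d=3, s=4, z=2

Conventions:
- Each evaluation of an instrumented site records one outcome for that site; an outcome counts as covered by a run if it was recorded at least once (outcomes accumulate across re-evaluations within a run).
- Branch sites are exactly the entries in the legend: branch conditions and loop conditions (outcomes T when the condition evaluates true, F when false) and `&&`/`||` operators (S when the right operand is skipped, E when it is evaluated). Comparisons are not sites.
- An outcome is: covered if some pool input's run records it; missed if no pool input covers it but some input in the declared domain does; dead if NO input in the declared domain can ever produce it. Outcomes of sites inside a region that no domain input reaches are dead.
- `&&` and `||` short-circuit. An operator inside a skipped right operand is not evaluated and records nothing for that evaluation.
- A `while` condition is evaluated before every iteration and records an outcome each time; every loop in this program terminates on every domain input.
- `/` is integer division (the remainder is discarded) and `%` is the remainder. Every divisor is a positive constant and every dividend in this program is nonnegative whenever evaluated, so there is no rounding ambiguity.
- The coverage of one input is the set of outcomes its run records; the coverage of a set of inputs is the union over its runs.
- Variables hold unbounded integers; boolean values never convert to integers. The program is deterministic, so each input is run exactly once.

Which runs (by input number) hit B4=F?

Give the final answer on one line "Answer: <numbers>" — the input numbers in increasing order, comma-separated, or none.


input #1 (d=2, s=6, z=4): records B4=F
input #2 (d=4, s=3, z=4): records B4=F
input #3 (d=2, s=5, z=2): does not record B4=F
input #4 (d=1, s=4, z=2): does not record B4=F
input #5 (d=1, s=4, z=4): records B4=F
input #6 (d=4, s=5, z=2): does not record B4=F
input #7 (d=2, s=3, z=2): does not record B4=F
input #8 (d=0, s=3, z=2): does not record B4=F
input #9 (d=3, s=4, z=2): does not record B4=F
Answer: 1, 2, 5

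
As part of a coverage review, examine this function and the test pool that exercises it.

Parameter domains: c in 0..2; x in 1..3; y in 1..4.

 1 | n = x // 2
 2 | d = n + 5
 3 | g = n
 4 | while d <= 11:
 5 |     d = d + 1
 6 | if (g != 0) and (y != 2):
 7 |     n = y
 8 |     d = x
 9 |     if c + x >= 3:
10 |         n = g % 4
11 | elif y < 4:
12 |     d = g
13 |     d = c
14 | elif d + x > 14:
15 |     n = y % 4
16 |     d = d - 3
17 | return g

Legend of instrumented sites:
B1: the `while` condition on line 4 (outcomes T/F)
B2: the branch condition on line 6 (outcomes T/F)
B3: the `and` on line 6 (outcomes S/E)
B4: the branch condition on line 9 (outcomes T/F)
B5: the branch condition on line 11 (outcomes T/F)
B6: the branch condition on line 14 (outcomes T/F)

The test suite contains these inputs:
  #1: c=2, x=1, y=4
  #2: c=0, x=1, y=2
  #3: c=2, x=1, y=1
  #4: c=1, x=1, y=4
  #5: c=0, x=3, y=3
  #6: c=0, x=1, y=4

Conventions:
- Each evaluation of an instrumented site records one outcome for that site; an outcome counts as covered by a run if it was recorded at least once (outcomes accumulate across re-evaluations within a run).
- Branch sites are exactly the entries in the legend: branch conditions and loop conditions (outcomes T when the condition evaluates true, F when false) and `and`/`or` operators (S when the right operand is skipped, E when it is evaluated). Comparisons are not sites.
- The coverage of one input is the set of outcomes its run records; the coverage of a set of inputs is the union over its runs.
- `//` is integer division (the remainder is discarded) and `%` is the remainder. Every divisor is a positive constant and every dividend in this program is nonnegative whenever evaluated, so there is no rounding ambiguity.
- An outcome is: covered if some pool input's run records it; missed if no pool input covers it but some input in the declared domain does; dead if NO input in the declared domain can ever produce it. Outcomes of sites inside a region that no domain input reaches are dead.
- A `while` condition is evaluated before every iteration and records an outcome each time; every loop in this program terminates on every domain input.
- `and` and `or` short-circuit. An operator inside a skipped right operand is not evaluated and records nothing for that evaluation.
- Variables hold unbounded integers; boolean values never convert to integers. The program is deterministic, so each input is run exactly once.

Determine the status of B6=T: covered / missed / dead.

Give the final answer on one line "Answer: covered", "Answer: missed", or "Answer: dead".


no pool input records B6=T
checking all 36 inputs in the declared domain: B6=T is never recorded -> dead
Answer: dead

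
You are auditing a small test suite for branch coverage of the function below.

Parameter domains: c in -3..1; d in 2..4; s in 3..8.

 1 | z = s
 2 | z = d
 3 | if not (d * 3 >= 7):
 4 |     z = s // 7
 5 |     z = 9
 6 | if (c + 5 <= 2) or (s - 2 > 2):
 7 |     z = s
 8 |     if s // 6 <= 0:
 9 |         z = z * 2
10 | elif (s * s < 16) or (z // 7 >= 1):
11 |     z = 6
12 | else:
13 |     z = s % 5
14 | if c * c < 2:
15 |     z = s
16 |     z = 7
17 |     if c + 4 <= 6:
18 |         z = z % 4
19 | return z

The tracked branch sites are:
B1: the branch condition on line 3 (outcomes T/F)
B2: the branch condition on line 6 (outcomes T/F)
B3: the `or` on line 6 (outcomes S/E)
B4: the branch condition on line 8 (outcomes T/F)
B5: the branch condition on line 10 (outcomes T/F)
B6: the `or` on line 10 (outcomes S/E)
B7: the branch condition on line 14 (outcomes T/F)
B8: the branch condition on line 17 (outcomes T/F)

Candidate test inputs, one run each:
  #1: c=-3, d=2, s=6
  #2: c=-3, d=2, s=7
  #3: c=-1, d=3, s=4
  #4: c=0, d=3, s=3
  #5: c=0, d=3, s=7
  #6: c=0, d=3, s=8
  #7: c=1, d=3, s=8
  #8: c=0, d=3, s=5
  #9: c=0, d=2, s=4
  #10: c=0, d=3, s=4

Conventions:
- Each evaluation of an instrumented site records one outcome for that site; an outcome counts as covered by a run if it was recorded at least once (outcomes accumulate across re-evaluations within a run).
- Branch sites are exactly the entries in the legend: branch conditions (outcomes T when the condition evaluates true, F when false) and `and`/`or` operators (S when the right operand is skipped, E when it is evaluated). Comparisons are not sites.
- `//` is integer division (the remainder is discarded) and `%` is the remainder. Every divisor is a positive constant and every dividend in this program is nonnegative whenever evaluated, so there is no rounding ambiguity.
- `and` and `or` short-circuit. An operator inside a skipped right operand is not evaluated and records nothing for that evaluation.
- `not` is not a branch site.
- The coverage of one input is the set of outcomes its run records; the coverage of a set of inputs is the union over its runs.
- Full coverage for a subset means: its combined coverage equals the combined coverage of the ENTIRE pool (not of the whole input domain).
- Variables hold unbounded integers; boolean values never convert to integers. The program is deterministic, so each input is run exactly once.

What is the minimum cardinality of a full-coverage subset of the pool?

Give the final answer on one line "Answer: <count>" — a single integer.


input #1, c=-3, d=2, s=6: events B1->T, B3->S, B2->T, B4->F, B7->F; outcomes B1=T, B2=T, B3=S, B4=F, B7=F
input #2, c=-3, d=2, s=7: events B1->T, B3->S, B2->T, B4->F, B7->F; outcomes B1=T, B2=T, B3=S, B4=F, B7=F
input #3, c=-1, d=3, s=4: events B1->F, B3->E, B2->F, B6->E, B5->F, B7->T, B8->T; outcomes B1=F, B2=F, B3=E, B5=F, B6=E, B7=T, B8=T
input #4, c=0, d=3, s=3: events B1->F, B3->E, B2->F, B6->S, B5->T, B7->T, B8->T; outcomes B1=F, B2=F, B3=E, B5=T, B6=S, B7=T, B8=T
input #5, c=0, d=3, s=7: events B1->F, B3->E, B2->T, B4->F, B7->T, B8->T; outcomes B1=F, B2=T, B3=E, B4=F, B7=T, B8=T
input #6, c=0, d=3, s=8: events B1->F, B3->E, B2->T, B4->F, B7->T, B8->T; outcomes B1=F, B2=T, B3=E, B4=F, B7=T, B8=T
input #7, c=1, d=3, s=8: events B1->F, B3->E, B2->T, B4->F, B7->T, B8->T; outcomes B1=F, B2=T, B3=E, B4=F, B7=T, B8=T
input #8, c=0, d=3, s=5: events B1->F, B3->E, B2->T, B4->T, B7->T, B8->T; outcomes B1=F, B2=T, B3=E, B4=T, B7=T, B8=T
input #9, c=0, d=2, s=4: events B1->T, B3->E, B2->F, B6->E, B5->T, B7->T, B8->T; outcomes B1=T, B2=F, B3=E, B5=T, B6=E, B7=T, B8=T
input #10, c=0, d=3, s=4: events B1->F, B3->E, B2->F, B6->E, B5->F, B7->T, B8->T; outcomes B1=F, B2=F, B3=E, B5=F, B6=E, B7=T, B8=T
together the pool reaches 15 outcomes: B1=T, B1=F, B2=T, B2=F, B3=S, B3=E, B4=T, B4=F, B5=T, B5=F, B6=S, B6=E, B7=T, B7=F, B8=T
every size-1 subset falls short of the 15 outcomes (best: 7/15)
every size-2 subset falls short of the 15 outcomes (best: 12/15)
every size-3 subset falls short of the 15 outcomes (best: 14/15)
at size 4, {1, 3, 4, 8} reaches all 15 outcomes; every lexicographically earlier size-4 subset fails
Answer: 4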